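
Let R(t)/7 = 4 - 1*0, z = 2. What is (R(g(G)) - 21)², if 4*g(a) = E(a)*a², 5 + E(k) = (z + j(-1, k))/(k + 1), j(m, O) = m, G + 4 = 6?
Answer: 49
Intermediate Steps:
G = 2 (G = -4 + 6 = 2)
E(k) = -5 + 1/(1 + k) (E(k) = -5 + (2 - 1)/(k + 1) = -5 + 1/(1 + k))
g(a) = a²*(-4 - 5*a)/(4*(1 + a)) (g(a) = (((-4 - 5*a)/(1 + a))*a²)/4 = (a²*(-4 - 5*a)/(1 + a))/4 = a²*(-4 - 5*a)/(4*(1 + a)))
R(t) = 28 (R(t) = 7*(4 - 1*0) = 7*(4 + 0) = 7*4 = 28)
(R(g(G)) - 21)² = (28 - 21)² = 7² = 49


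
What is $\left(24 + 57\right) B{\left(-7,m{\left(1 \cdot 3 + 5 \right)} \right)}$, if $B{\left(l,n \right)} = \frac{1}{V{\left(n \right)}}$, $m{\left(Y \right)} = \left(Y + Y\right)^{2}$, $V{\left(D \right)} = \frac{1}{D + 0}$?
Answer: $20736$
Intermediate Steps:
$V{\left(D \right)} = \frac{1}{D}$
$m{\left(Y \right)} = 4 Y^{2}$ ($m{\left(Y \right)} = \left(2 Y\right)^{2} = 4 Y^{2}$)
$B{\left(l,n \right)} = n$ ($B{\left(l,n \right)} = \frac{1}{\frac{1}{n}} = n$)
$\left(24 + 57\right) B{\left(-7,m{\left(1 \cdot 3 + 5 \right)} \right)} = \left(24 + 57\right) 4 \left(1 \cdot 3 + 5\right)^{2} = 81 \cdot 4 \left(3 + 5\right)^{2} = 81 \cdot 4 \cdot 8^{2} = 81 \cdot 4 \cdot 64 = 81 \cdot 256 = 20736$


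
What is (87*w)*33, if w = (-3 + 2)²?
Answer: 2871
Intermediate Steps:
w = 1 (w = (-1)² = 1)
(87*w)*33 = (87*1)*33 = 87*33 = 2871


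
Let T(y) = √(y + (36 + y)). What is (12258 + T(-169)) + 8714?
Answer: 20972 + I*√302 ≈ 20972.0 + 17.378*I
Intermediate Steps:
T(y) = √(36 + 2*y)
(12258 + T(-169)) + 8714 = (12258 + √(36 + 2*(-169))) + 8714 = (12258 + √(36 - 338)) + 8714 = (12258 + √(-302)) + 8714 = (12258 + I*√302) + 8714 = 20972 + I*√302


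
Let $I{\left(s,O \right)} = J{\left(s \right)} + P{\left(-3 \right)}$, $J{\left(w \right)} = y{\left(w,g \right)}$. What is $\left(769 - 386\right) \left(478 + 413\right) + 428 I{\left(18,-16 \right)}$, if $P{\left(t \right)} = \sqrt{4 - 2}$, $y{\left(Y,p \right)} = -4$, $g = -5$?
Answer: $339541 + 428 \sqrt{2} \approx 3.4015 \cdot 10^{5}$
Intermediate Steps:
$J{\left(w \right)} = -4$
$P{\left(t \right)} = \sqrt{2}$
$I{\left(s,O \right)} = -4 + \sqrt{2}$
$\left(769 - 386\right) \left(478 + 413\right) + 428 I{\left(18,-16 \right)} = \left(769 - 386\right) \left(478 + 413\right) + 428 \left(-4 + \sqrt{2}\right) = 383 \cdot 891 - \left(1712 - 428 \sqrt{2}\right) = 341253 - \left(1712 - 428 \sqrt{2}\right) = 339541 + 428 \sqrt{2}$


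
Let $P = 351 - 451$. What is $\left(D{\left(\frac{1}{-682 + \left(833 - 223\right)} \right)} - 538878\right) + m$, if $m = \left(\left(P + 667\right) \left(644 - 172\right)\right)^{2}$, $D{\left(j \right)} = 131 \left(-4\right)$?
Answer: $71622065974$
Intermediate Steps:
$P = -100$
$D{\left(j \right)} = -524$
$m = 71622605376$ ($m = \left(\left(-100 + 667\right) \left(644 - 172\right)\right)^{2} = \left(567 \cdot 472\right)^{2} = 267624^{2} = 71622605376$)
$\left(D{\left(\frac{1}{-682 + \left(833 - 223\right)} \right)} - 538878\right) + m = \left(-524 - 538878\right) + 71622605376 = -539402 + 71622605376 = 71622065974$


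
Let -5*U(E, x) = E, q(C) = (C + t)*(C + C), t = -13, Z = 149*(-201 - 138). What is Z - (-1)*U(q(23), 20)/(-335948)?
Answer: -4242267334/83987 ≈ -50511.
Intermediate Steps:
Z = -50511 (Z = 149*(-339) = -50511)
q(C) = 2*C*(-13 + C) (q(C) = (C - 13)*(C + C) = (-13 + C)*(2*C) = 2*C*(-13 + C))
U(E, x) = -E/5
Z - (-1)*U(q(23), 20)/(-335948) = -50511 - (-1)*-2*23*(-13 + 23)/5/(-335948) = -50511 - (-1)*-2*23*10/5*(-1/335948) = -50511 - (-1)*-⅕*460*(-1/335948) = -50511 - (-1)*(-92*(-1/335948)) = -50511 - (-1)*23/83987 = -50511 - 1*(-23/83987) = -50511 + 23/83987 = -4242267334/83987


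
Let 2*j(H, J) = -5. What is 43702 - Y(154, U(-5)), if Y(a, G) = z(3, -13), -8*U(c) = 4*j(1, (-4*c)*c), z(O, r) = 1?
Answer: 43701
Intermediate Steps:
j(H, J) = -5/2 (j(H, J) = (1/2)*(-5) = -5/2)
U(c) = 5/4 (U(c) = -(-5)/(2*2) = -1/8*(-10) = 5/4)
Y(a, G) = 1
43702 - Y(154, U(-5)) = 43702 - 1*1 = 43702 - 1 = 43701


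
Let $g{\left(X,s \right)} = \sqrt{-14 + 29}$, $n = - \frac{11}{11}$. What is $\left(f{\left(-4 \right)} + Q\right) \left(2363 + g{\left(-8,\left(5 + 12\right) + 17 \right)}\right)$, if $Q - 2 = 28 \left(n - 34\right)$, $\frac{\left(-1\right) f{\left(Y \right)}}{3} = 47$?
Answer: $-2644197 - 1119 \sqrt{15} \approx -2.6485 \cdot 10^{6}$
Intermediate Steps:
$n = -1$ ($n = \left(-11\right) \frac{1}{11} = -1$)
$f{\left(Y \right)} = -141$ ($f{\left(Y \right)} = \left(-3\right) 47 = -141$)
$Q = -978$ ($Q = 2 + 28 \left(-1 - 34\right) = 2 + 28 \left(-35\right) = 2 - 980 = -978$)
$g{\left(X,s \right)} = \sqrt{15}$
$\left(f{\left(-4 \right)} + Q\right) \left(2363 + g{\left(-8,\left(5 + 12\right) + 17 \right)}\right) = \left(-141 - 978\right) \left(2363 + \sqrt{15}\right) = - 1119 \left(2363 + \sqrt{15}\right) = -2644197 - 1119 \sqrt{15}$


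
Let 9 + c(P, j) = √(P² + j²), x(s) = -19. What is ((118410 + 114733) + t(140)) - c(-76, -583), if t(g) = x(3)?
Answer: 233133 - √345665 ≈ 2.3255e+5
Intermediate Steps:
t(g) = -19
c(P, j) = -9 + √(P² + j²)
((118410 + 114733) + t(140)) - c(-76, -583) = ((118410 + 114733) - 19) - (-9 + √((-76)² + (-583)²)) = (233143 - 19) - (-9 + √(5776 + 339889)) = 233124 - (-9 + √345665) = 233124 + (9 - √345665) = 233133 - √345665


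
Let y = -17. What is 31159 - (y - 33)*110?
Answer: 36659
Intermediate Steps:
31159 - (y - 33)*110 = 31159 - (-17 - 33)*110 = 31159 - (-50)*110 = 31159 - 1*(-5500) = 31159 + 5500 = 36659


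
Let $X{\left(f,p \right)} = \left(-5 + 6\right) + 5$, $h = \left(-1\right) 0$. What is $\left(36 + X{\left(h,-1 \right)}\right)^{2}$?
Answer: $1764$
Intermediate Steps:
$h = 0$
$X{\left(f,p \right)} = 6$ ($X{\left(f,p \right)} = 1 + 5 = 6$)
$\left(36 + X{\left(h,-1 \right)}\right)^{2} = \left(36 + 6\right)^{2} = 42^{2} = 1764$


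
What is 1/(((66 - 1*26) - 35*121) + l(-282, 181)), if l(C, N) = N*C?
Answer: -1/55237 ≈ -1.8104e-5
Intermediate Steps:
l(C, N) = C*N
1/(((66 - 1*26) - 35*121) + l(-282, 181)) = 1/(((66 - 1*26) - 35*121) - 282*181) = 1/(((66 - 26) - 4235) - 51042) = 1/((40 - 4235) - 51042) = 1/(-4195 - 51042) = 1/(-55237) = -1/55237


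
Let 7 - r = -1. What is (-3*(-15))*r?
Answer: 360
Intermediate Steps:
r = 8 (r = 7 - 1*(-1) = 7 + 1 = 8)
(-3*(-15))*r = -3*(-15)*8 = 45*8 = 360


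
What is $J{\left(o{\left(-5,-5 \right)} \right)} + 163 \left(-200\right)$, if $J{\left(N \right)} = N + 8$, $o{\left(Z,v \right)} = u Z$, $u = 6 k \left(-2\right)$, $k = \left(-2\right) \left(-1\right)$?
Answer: $-32472$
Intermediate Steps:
$k = 2$
$u = -24$ ($u = 6 \cdot 2 \left(-2\right) = 12 \left(-2\right) = -24$)
$o{\left(Z,v \right)} = - 24 Z$
$J{\left(N \right)} = 8 + N$
$J{\left(o{\left(-5,-5 \right)} \right)} + 163 \left(-200\right) = \left(8 - -120\right) + 163 \left(-200\right) = \left(8 + 120\right) - 32600 = 128 - 32600 = -32472$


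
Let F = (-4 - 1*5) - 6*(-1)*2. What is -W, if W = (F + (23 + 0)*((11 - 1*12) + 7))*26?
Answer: -3666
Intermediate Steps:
F = 3 (F = (-4 - 5) - (-6)*2 = -9 - 1*(-12) = -9 + 12 = 3)
W = 3666 (W = (3 + (23 + 0)*((11 - 1*12) + 7))*26 = (3 + 23*((11 - 12) + 7))*26 = (3 + 23*(-1 + 7))*26 = (3 + 23*6)*26 = (3 + 138)*26 = 141*26 = 3666)
-W = -1*3666 = -3666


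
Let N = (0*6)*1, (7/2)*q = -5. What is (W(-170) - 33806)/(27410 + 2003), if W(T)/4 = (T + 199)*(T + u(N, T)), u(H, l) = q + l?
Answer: -513882/205891 ≈ -2.4959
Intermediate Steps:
q = -10/7 (q = (2/7)*(-5) = -10/7 ≈ -1.4286)
N = 0 (N = 0*1 = 0)
u(H, l) = -10/7 + l
W(T) = 4*(199 + T)*(-10/7 + 2*T) (W(T) = 4*((T + 199)*(T + (-10/7 + T))) = 4*((199 + T)*(-10/7 + 2*T)) = 4*(199 + T)*(-10/7 + 2*T))
(W(-170) - 33806)/(27410 + 2003) = ((-7960/7 + 8*(-170)**2 + (11104/7)*(-170)) - 33806)/(27410 + 2003) = ((-7960/7 + 8*28900 - 1887680/7) - 33806)/29413 = ((-7960/7 + 231200 - 1887680/7) - 33806)*(1/29413) = (-277240/7 - 33806)*(1/29413) = -513882/7*1/29413 = -513882/205891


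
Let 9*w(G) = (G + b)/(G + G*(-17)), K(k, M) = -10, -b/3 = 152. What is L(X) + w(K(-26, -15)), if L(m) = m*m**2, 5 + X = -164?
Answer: -3475302713/720 ≈ -4.8268e+6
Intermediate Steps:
b = -456 (b = -3*152 = -456)
X = -169 (X = -5 - 164 = -169)
L(m) = m**3
w(G) = -(-456 + G)/(144*G) (w(G) = ((G - 456)/(G + G*(-17)))/9 = ((-456 + G)/(G - 17*G))/9 = ((-456 + G)/((-16*G)))/9 = ((-456 + G)*(-1/(16*G)))/9 = (-(-456 + G)/(16*G))/9 = -(-456 + G)/(144*G))
L(X) + w(K(-26, -15)) = (-169)**3 + (1/144)*(456 - 1*(-10))/(-10) = -4826809 + (1/144)*(-1/10)*(456 + 10) = -4826809 + (1/144)*(-1/10)*466 = -4826809 - 233/720 = -3475302713/720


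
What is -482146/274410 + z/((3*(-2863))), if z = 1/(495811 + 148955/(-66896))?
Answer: -2543558723036939651/1447648531970155935 ≈ -1.7570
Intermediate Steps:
z = 66896/33167623701 (z = 1/(495811 + 148955*(-1/66896)) = 1/(495811 - 148955/66896) = 1/(33167623701/66896) = 66896/33167623701 ≈ 2.0169e-6)
-482146/274410 + z/((3*(-2863))) = -482146/274410 + 66896/(33167623701*((3*(-2863)))) = -482146*1/274410 + (66896/33167623701)/(-8589) = -241073/137205 + (66896/33167623701)*(-1/8589) = -241073/137205 - 66896/284876719967889 = -2543558723036939651/1447648531970155935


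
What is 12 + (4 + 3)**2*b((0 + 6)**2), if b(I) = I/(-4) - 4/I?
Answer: -3910/9 ≈ -434.44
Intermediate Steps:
b(I) = -4/I - I/4 (b(I) = I*(-1/4) - 4/I = -I/4 - 4/I = -4/I - I/4)
12 + (4 + 3)**2*b((0 + 6)**2) = 12 + (4 + 3)**2*(-4/(0 + 6)**2 - (0 + 6)**2/4) = 12 + 7**2*(-4/(6**2) - 1/4*6**2) = 12 + 49*(-4/36 - 1/4*36) = 12 + 49*(-4*1/36 - 9) = 12 + 49*(-1/9 - 9) = 12 + 49*(-82/9) = 12 - 4018/9 = -3910/9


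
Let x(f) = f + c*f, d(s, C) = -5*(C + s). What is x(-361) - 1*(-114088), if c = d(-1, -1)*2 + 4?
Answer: 105063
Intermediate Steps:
d(s, C) = -5*C - 5*s
c = 24 (c = (-5*(-1) - 5*(-1))*2 + 4 = (5 + 5)*2 + 4 = 10*2 + 4 = 20 + 4 = 24)
x(f) = 25*f (x(f) = f + 24*f = 25*f)
x(-361) - 1*(-114088) = 25*(-361) - 1*(-114088) = -9025 + 114088 = 105063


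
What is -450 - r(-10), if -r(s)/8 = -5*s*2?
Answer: 350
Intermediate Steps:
r(s) = 80*s (r(s) = -8*(-5*s)*2 = -(-80)*s = 80*s)
-450 - r(-10) = -450 - 80*(-10) = -450 - 1*(-800) = -450 + 800 = 350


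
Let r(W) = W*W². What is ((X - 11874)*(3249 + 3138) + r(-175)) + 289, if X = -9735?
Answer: -143375769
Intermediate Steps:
r(W) = W³
((X - 11874)*(3249 + 3138) + r(-175)) + 289 = ((-9735 - 11874)*(3249 + 3138) + (-175)³) + 289 = (-21609*6387 - 5359375) + 289 = (-138016683 - 5359375) + 289 = -143376058 + 289 = -143375769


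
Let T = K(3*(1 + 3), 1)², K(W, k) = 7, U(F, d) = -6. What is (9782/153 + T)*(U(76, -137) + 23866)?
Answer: 412276940/153 ≈ 2.6946e+6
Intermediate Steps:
T = 49 (T = 7² = 49)
(9782/153 + T)*(U(76, -137) + 23866) = (9782/153 + 49)*(-6 + 23866) = (9782*(1/153) + 49)*23860 = (9782/153 + 49)*23860 = (17279/153)*23860 = 412276940/153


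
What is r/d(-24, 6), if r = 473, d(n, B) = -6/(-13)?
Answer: 6149/6 ≈ 1024.8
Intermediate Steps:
d(n, B) = 6/13 (d(n, B) = -6*(-1/13) = 6/13)
r/d(-24, 6) = 473/(6/13) = 473*(13/6) = 6149/6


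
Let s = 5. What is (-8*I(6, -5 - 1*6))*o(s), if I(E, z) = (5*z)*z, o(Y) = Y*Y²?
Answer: -605000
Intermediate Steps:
o(Y) = Y³
I(E, z) = 5*z²
(-8*I(6, -5 - 1*6))*o(s) = -40*(-5 - 1*6)²*5³ = -40*(-5 - 6)²*125 = -40*(-11)²*125 = -40*121*125 = -8*605*125 = -4840*125 = -605000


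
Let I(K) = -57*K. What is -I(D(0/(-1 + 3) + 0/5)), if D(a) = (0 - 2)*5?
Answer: -570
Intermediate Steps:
D(a) = -10 (D(a) = -2*5 = -10)
-I(D(0/(-1 + 3) + 0/5)) = -(-57)*(-10) = -1*570 = -570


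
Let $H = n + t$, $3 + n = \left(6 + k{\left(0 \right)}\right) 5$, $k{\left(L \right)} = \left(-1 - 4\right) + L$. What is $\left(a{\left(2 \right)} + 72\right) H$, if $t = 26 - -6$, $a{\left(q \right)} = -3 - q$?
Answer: $2278$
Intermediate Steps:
$k{\left(L \right)} = -5 + L$
$n = 2$ ($n = -3 + \left(6 + \left(-5 + 0\right)\right) 5 = -3 + \left(6 - 5\right) 5 = -3 + 1 \cdot 5 = -3 + 5 = 2$)
$t = 32$ ($t = 26 + 6 = 32$)
$H = 34$ ($H = 2 + 32 = 34$)
$\left(a{\left(2 \right)} + 72\right) H = \left(\left(-3 - 2\right) + 72\right) 34 = \left(-5 + 72\right) 34 = 67 \cdot 34 = 2278$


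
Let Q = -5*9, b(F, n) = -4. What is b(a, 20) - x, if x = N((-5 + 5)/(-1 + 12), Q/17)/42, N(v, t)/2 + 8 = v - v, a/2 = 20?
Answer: -76/21 ≈ -3.6190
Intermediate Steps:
a = 40 (a = 2*20 = 40)
Q = -45
N(v, t) = -16 (N(v, t) = -16 + 2*(v - v) = -16 + 2*0 = -16 + 0 = -16)
x = -8/21 (x = -16/42 = -16*1/42 = -8/21 ≈ -0.38095)
b(a, 20) - x = -4 - 1*(-8/21) = -4 + 8/21 = -76/21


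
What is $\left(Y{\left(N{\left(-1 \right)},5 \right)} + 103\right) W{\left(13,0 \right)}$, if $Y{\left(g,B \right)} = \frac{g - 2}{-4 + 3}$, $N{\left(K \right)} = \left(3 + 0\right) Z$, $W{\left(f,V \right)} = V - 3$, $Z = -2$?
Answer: $-333$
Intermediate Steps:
$W{\left(f,V \right)} = -3 + V$ ($W{\left(f,V \right)} = V - 3 = -3 + V$)
$N{\left(K \right)} = -6$ ($N{\left(K \right)} = \left(3 + 0\right) \left(-2\right) = 3 \left(-2\right) = -6$)
$Y{\left(g,B \right)} = 2 - g$ ($Y{\left(g,B \right)} = \frac{-2 + g}{-1} = \left(-2 + g\right) \left(-1\right) = 2 - g$)
$\left(Y{\left(N{\left(-1 \right)},5 \right)} + 103\right) W{\left(13,0 \right)} = \left(\left(2 - -6\right) + 103\right) \left(-3 + 0\right) = \left(\left(2 + 6\right) + 103\right) \left(-3\right) = \left(8 + 103\right) \left(-3\right) = 111 \left(-3\right) = -333$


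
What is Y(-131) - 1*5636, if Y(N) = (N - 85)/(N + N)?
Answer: -738208/131 ≈ -5635.2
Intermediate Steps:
Y(N) = (-85 + N)/(2*N) (Y(N) = (-85 + N)/((2*N)) = (-85 + N)*(1/(2*N)) = (-85 + N)/(2*N))
Y(-131) - 1*5636 = (1/2)*(-85 - 131)/(-131) - 1*5636 = (1/2)*(-1/131)*(-216) - 5636 = 108/131 - 5636 = -738208/131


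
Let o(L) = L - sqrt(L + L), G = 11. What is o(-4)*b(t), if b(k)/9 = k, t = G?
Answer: -396 - 198*I*sqrt(2) ≈ -396.0 - 280.01*I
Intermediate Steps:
t = 11
b(k) = 9*k
o(L) = L - sqrt(2)*sqrt(L) (o(L) = L - sqrt(2*L) = L - sqrt(2)*sqrt(L))
o(-4)*b(t) = (-4 - sqrt(2)*sqrt(-4))*(9*11) = (-4 - sqrt(2)*2*I)*99 = (-4 - 2*I*sqrt(2))*99 = -396 - 198*I*sqrt(2)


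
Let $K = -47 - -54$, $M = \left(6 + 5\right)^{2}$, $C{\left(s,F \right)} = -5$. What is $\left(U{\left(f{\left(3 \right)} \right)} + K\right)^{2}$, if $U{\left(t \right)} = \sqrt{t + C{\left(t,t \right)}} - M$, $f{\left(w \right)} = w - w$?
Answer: $\left(114 - i \sqrt{5}\right)^{2} \approx 12991.0 - 509.82 i$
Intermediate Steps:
$f{\left(w \right)} = 0$
$M = 121$ ($M = 11^{2} = 121$)
$K = 7$ ($K = -47 + 54 = 7$)
$U{\left(t \right)} = -121 + \sqrt{-5 + t}$ ($U{\left(t \right)} = \sqrt{t - 5} - 121 = \sqrt{-5 + t} - 121 = -121 + \sqrt{-5 + t}$)
$\left(U{\left(f{\left(3 \right)} \right)} + K\right)^{2} = \left(\left(-121 + \sqrt{-5 + 0}\right) + 7\right)^{2} = \left(\left(-121 + \sqrt{-5}\right) + 7\right)^{2} = \left(\left(-121 + i \sqrt{5}\right) + 7\right)^{2} = \left(-114 + i \sqrt{5}\right)^{2}$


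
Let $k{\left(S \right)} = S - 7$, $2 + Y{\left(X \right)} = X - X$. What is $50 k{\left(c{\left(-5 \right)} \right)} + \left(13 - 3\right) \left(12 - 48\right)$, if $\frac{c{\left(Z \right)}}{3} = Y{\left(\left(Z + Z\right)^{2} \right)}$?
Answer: $-1010$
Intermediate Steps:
$Y{\left(X \right)} = -2$ ($Y{\left(X \right)} = -2 + \left(X - X\right) = -2 + 0 = -2$)
$c{\left(Z \right)} = -6$ ($c{\left(Z \right)} = 3 \left(-2\right) = -6$)
$k{\left(S \right)} = -7 + S$
$50 k{\left(c{\left(-5 \right)} \right)} + \left(13 - 3\right) \left(12 - 48\right) = 50 \left(-7 - 6\right) + \left(13 - 3\right) \left(12 - 48\right) = 50 \left(-13\right) + 10 \left(-36\right) = -650 - 360 = -1010$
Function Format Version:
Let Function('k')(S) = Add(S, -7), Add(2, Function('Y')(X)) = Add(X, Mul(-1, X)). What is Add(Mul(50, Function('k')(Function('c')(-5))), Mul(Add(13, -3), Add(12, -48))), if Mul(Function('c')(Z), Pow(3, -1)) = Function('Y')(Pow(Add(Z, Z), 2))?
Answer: -1010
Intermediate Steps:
Function('Y')(X) = -2 (Function('Y')(X) = Add(-2, Add(X, Mul(-1, X))) = Add(-2, 0) = -2)
Function('c')(Z) = -6 (Function('c')(Z) = Mul(3, -2) = -6)
Function('k')(S) = Add(-7, S)
Add(Mul(50, Function('k')(Function('c')(-5))), Mul(Add(13, -3), Add(12, -48))) = Add(Mul(50, Add(-7, -6)), Mul(Add(13, -3), Add(12, -48))) = Add(Mul(50, -13), Mul(10, -36)) = Add(-650, -360) = -1010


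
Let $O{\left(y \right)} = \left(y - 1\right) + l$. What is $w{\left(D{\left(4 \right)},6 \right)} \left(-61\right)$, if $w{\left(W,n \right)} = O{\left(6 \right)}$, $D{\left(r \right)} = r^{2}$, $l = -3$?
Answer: $-122$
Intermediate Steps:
$O{\left(y \right)} = -4 + y$ ($O{\left(y \right)} = \left(y - 1\right) - 3 = \left(-1 + y\right) - 3 = -4 + y$)
$w{\left(W,n \right)} = 2$ ($w{\left(W,n \right)} = -4 + 6 = 2$)
$w{\left(D{\left(4 \right)},6 \right)} \left(-61\right) = 2 \left(-61\right) = -122$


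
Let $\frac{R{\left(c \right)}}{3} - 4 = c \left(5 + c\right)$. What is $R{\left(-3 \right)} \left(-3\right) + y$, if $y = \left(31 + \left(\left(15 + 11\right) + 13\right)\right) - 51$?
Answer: $37$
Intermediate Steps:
$R{\left(c \right)} = 12 + 3 c \left(5 + c\right)$
$y = 19$ ($y = \left(31 + \left(26 + 13\right)\right) - 51 = \left(31 + 39\right) - 51 = 70 - 51 = 19$)
$R{\left(-3 \right)} \left(-3\right) + y = \left(12 + 3 \left(-3\right)^{2} + 15 \left(-3\right)\right) \left(-3\right) + 19 = \left(12 + 3 \cdot 9 - 45\right) \left(-3\right) + 19 = \left(12 + 27 - 45\right) \left(-3\right) + 19 = \left(-6\right) \left(-3\right) + 19 = 18 + 19 = 37$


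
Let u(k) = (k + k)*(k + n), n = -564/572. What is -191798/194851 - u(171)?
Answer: -1620155816218/27863693 ≈ -58146.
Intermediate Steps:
n = -141/143 (n = -564*1/572 = -141/143 ≈ -0.98601)
u(k) = 2*k*(-141/143 + k) (u(k) = (k + k)*(k - 141/143) = (2*k)*(-141/143 + k) = 2*k*(-141/143 + k))
-191798/194851 - u(171) = -191798/194851 - 2*171*(-141 + 143*171)/143 = -191798*1/194851 - 2*171*(-141 + 24453)/143 = -191798/194851 - 2*171*24312/143 = -191798/194851 - 1*8314704/143 = -191798/194851 - 8314704/143 = -1620155816218/27863693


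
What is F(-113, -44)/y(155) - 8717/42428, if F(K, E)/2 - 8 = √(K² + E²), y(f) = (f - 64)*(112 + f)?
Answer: -211118101/1030873116 + 2*√14705/24297 ≈ -0.19481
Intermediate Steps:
y(f) = (-64 + f)*(112 + f)
F(K, E) = 16 + 2*√(E² + K²) (F(K, E) = 16 + 2*√(K² + E²) = 16 + 2*√(E² + K²))
F(-113, -44)/y(155) - 8717/42428 = (16 + 2*√((-44)² + (-113)²))/(-7168 + 155² + 48*155) - 8717/42428 = (16 + 2*√(1936 + 12769))/(-7168 + 24025 + 7440) - 8717*1/42428 = (16 + 2*√14705)/24297 - 8717/42428 = (16 + 2*√14705)*(1/24297) - 8717/42428 = (16/24297 + 2*√14705/24297) - 8717/42428 = -211118101/1030873116 + 2*√14705/24297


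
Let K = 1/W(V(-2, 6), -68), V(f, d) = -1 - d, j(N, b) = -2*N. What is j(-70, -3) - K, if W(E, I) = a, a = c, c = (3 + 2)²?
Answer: 3499/25 ≈ 139.96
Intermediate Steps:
c = 25 (c = 5² = 25)
a = 25
W(E, I) = 25
K = 1/25 ≈ 0.040000
j(-70, -3) - K = -2*(-70) - 1*1/25 = 140 - 1/25 = 3499/25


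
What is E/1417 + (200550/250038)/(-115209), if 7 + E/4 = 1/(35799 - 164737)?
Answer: -8669690713661563/438593263659232461 ≈ -0.019767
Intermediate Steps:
E = -1805134/64469 (E = -28 + 4/(35799 - 164737) = -28 + 4/(-128938) = -28 + 4*(-1/128938) = -28 - 2/64469 = -1805134/64469 ≈ -28.000)
E/1417 + (200550/250038)/(-115209) = -1805134/64469/1417 + (200550/250038)/(-115209) = -1805134/64469*1/1417 + (200550*(1/250038))*(-1/115209) = -1805134/91352573 + (33425/41673)*(-1/115209) = -1805134/91352573 - 33425/4801104657 = -8669690713661563/438593263659232461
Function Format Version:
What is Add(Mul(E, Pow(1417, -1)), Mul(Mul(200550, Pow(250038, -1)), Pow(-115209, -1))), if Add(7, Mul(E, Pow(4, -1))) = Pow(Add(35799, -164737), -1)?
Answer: Rational(-8669690713661563, 438593263659232461) ≈ -0.019767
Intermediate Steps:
E = Rational(-1805134, 64469) (E = Add(-28, Mul(4, Pow(Add(35799, -164737), -1))) = Add(-28, Mul(4, Pow(-128938, -1))) = Add(-28, Mul(4, Rational(-1, 128938))) = Add(-28, Rational(-2, 64469)) = Rational(-1805134, 64469) ≈ -28.000)
Add(Mul(E, Pow(1417, -1)), Mul(Mul(200550, Pow(250038, -1)), Pow(-115209, -1))) = Add(Mul(Rational(-1805134, 64469), Pow(1417, -1)), Mul(Mul(200550, Pow(250038, -1)), Pow(-115209, -1))) = Add(Mul(Rational(-1805134, 64469), Rational(1, 1417)), Mul(Mul(200550, Rational(1, 250038)), Rational(-1, 115209))) = Add(Rational(-1805134, 91352573), Mul(Rational(33425, 41673), Rational(-1, 115209))) = Add(Rational(-1805134, 91352573), Rational(-33425, 4801104657)) = Rational(-8669690713661563, 438593263659232461)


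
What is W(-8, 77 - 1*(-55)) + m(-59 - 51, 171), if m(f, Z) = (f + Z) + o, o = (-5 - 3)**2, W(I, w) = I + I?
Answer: 109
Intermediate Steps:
W(I, w) = 2*I
o = 64 (o = (-8)**2 = 64)
m(f, Z) = 64 + Z + f (m(f, Z) = (f + Z) + 64 = (Z + f) + 64 = 64 + Z + f)
W(-8, 77 - 1*(-55)) + m(-59 - 51, 171) = 2*(-8) + (64 + 171 + (-59 - 51)) = -16 + (64 + 171 - 110) = -16 + 125 = 109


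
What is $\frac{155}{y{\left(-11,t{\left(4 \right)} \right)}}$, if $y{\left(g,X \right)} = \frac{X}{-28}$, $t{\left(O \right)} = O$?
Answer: $-1085$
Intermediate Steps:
$y{\left(g,X \right)} = - \frac{X}{28}$ ($y{\left(g,X \right)} = X \left(- \frac{1}{28}\right) = - \frac{X}{28}$)
$\frac{155}{y{\left(-11,t{\left(4 \right)} \right)}} = \frac{155}{\left(- \frac{1}{28}\right) 4} = \frac{155}{- \frac{1}{7}} = 155 \left(-7\right) = -1085$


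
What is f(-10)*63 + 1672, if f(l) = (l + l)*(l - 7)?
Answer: 23092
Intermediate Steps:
f(l) = 2*l*(-7 + l) (f(l) = (2*l)*(-7 + l) = 2*l*(-7 + l))
f(-10)*63 + 1672 = (2*(-10)*(-7 - 10))*63 + 1672 = (2*(-10)*(-17))*63 + 1672 = 340*63 + 1672 = 21420 + 1672 = 23092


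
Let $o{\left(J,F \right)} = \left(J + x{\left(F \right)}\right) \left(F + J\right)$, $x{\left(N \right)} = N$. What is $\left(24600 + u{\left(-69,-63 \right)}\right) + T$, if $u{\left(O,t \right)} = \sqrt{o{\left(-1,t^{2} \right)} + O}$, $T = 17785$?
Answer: $42385 + \sqrt{15744955} \approx 46353.0$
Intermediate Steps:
$o{\left(J,F \right)} = \left(F + J\right)^{2}$ ($o{\left(J,F \right)} = \left(J + F\right) \left(F + J\right) = \left(F + J\right) \left(F + J\right) = \left(F + J\right)^{2}$)
$u{\left(O,t \right)} = \sqrt{1 + O + t^{4} - 2 t^{2}}$ ($u{\left(O,t \right)} = \sqrt{\left(\left(t^{2}\right)^{2} + \left(-1\right)^{2} + 2 t^{2} \left(-1\right)\right) + O} = \sqrt{\left(t^{4} + 1 - 2 t^{2}\right) + O} = \sqrt{\left(1 + t^{4} - 2 t^{2}\right) + O} = \sqrt{1 + O + t^{4} - 2 t^{2}}$)
$\left(24600 + u{\left(-69,-63 \right)}\right) + T = \left(24600 + \sqrt{1 - 69 + \left(-63\right)^{4} - 2 \left(-63\right)^{2}}\right) + 17785 = \left(24600 + \sqrt{1 - 69 + 15752961 - 7938}\right) + 17785 = \left(24600 + \sqrt{15744955}\right) + 17785 = 42385 + \sqrt{15744955}$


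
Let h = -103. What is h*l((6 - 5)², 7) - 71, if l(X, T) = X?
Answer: -174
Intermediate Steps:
h*l((6 - 5)², 7) - 71 = -103*(6 - 5)² - 71 = -103*1² - 71 = -103*1 - 71 = -103 - 71 = -174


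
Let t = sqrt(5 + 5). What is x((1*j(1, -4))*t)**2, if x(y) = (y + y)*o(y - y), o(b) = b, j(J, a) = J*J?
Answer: 0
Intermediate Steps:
j(J, a) = J**2
t = sqrt(10) ≈ 3.1623
x(y) = 0 (x(y) = (y + y)*(y - y) = (2*y)*0 = 0)
x((1*j(1, -4))*t)**2 = 0**2 = 0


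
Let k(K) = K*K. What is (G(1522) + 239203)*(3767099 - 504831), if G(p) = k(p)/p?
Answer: 785309464300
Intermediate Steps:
k(K) = K**2
G(p) = p (G(p) = p**2/p = p)
(G(1522) + 239203)*(3767099 - 504831) = (1522 + 239203)*(3767099 - 504831) = 240725*3262268 = 785309464300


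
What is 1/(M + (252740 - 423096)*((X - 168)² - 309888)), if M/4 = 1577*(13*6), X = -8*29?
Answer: 1/25534812152 ≈ 3.9162e-11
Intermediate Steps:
X = -232
M = 492024 (M = 4*(1577*(13*6)) = 4*(1577*78) = 4*123006 = 492024)
1/(M + (252740 - 423096)*((X - 168)² - 309888)) = 1/(492024 + (252740 - 423096)*((-232 - 168)² - 309888)) = 1/(492024 - 170356*((-400)² - 309888)) = 1/(492024 - 170356*(160000 - 309888)) = 1/(492024 - 170356*(-149888)) = 1/(492024 + 25534320128) = 1/25534812152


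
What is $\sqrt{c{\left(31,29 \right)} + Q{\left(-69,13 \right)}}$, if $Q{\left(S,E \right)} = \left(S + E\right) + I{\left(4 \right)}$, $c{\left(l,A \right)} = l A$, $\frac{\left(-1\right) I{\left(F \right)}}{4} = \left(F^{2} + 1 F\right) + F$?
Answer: $3 \sqrt{83} \approx 27.331$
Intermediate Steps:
$I{\left(F \right)} = - 8 F - 4 F^{2}$ ($I{\left(F \right)} = - 4 \left(\left(F^{2} + 1 F\right) + F\right) = - 4 \left(\left(F^{2} + F\right) + F\right) = - 4 \left(\left(F + F^{2}\right) + F\right) = - 4 \left(F^{2} + 2 F\right) = - 8 F - 4 F^{2}$)
$c{\left(l,A \right)} = A l$
$Q{\left(S,E \right)} = -96 + E + S$ ($Q{\left(S,E \right)} = \left(S + E\right) - 16 \left(2 + 4\right) = \left(E + S\right) - 16 \cdot 6 = \left(E + S\right) - 96 = -96 + E + S$)
$\sqrt{c{\left(31,29 \right)} + Q{\left(-69,13 \right)}} = \sqrt{29 \cdot 31 - 152} = \sqrt{899 - 152} = \sqrt{747} = 3 \sqrt{83}$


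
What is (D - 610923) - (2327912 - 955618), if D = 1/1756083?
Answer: -3482693659010/1756083 ≈ -1.9832e+6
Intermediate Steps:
D = 1/1756083 ≈ 5.6945e-7
(D - 610923) - (2327912 - 955618) = (1/1756083 - 610923) - (2327912 - 955618) = -1072831494608/1756083 - 1*1372294 = -1072831494608/1756083 - 1372294 = -3482693659010/1756083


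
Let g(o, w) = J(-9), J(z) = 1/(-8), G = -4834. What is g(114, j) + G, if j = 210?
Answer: -38673/8 ≈ -4834.1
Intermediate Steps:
J(z) = -⅛
g(o, w) = -⅛
g(114, j) + G = -⅛ - 4834 = -38673/8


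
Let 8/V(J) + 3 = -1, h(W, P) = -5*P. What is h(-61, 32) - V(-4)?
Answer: -158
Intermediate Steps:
V(J) = -2 (V(J) = 8/(-3 - 1) = 8/(-4) = 8*(-¼) = -2)
h(-61, 32) - V(-4) = -5*32 - 1*(-2) = -160 + 2 = -158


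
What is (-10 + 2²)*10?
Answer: -60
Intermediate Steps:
(-10 + 2²)*10 = (-10 + 4)*10 = -6*10 = -60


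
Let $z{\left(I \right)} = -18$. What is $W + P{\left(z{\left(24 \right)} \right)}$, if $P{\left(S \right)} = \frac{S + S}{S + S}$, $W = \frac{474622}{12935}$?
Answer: $\frac{487557}{12935} \approx 37.693$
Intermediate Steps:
$W = \frac{474622}{12935}$ ($W = 474622 \cdot \frac{1}{12935} = \frac{474622}{12935} \approx 36.693$)
$P{\left(S \right)} = 1$ ($P{\left(S \right)} = \frac{2 S}{2 S} = 2 S \frac{1}{2 S} = 1$)
$W + P{\left(z{\left(24 \right)} \right)} = \frac{474622}{12935} + 1 = \frac{487557}{12935}$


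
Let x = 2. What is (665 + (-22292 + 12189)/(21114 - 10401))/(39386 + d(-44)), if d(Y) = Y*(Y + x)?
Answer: 3557021/220869921 ≈ 0.016105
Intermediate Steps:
d(Y) = Y*(2 + Y) (d(Y) = Y*(Y + 2) = Y*(2 + Y))
(665 + (-22292 + 12189)/(21114 - 10401))/(39386 + d(-44)) = (665 + (-22292 + 12189)/(21114 - 10401))/(39386 - 44*(2 - 44)) = (665 - 10103/10713)/(39386 - 44*(-42)) = (665 - 10103*1/10713)/(39386 + 1848) = (665 - 10103/10713)/41234 = (7114042/10713)*(1/41234) = 3557021/220869921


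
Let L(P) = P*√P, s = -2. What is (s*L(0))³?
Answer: 0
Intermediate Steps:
L(P) = P^(3/2)
(s*L(0))³ = (-2*0^(3/2))³ = (-2*0)³ = 0³ = 0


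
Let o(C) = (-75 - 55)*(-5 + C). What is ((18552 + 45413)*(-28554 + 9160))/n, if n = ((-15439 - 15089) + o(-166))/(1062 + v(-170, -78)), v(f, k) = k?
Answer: 203448102440/1383 ≈ 1.4711e+8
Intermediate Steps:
o(C) = 650 - 130*C (o(C) = -130*(-5 + C) = 650 - 130*C)
n = -1383/164 (n = ((-15439 - 15089) + (650 - 130*(-166)))/(1062 - 78) = (-30528 + (650 + 21580))/984 = (-30528 + 22230)*(1/984) = -8298*1/984 = -1383/164 ≈ -8.4329)
((18552 + 45413)*(-28554 + 9160))/n = ((18552 + 45413)*(-28554 + 9160))/(-1383/164) = (63965*(-19394))*(-164/1383) = -1240537210*(-164/1383) = 203448102440/1383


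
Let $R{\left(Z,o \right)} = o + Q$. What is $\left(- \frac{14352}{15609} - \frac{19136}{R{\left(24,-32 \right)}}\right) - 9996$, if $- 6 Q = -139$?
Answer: $- \frac{2159352868}{275759} \approx -7830.6$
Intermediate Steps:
$Q = \frac{139}{6}$ ($Q = \left(- \frac{1}{6}\right) \left(-139\right) = \frac{139}{6} \approx 23.167$)
$R{\left(Z,o \right)} = \frac{139}{6} + o$ ($R{\left(Z,o \right)} = o + \frac{139}{6} = \frac{139}{6} + o$)
$\left(- \frac{14352}{15609} - \frac{19136}{R{\left(24,-32 \right)}}\right) - 9996 = \left(- \frac{14352}{15609} - \frac{19136}{\frac{139}{6} - 32}\right) - 9996 = \left(\left(-14352\right) \frac{1}{15609} - \frac{19136}{- \frac{53}{6}}\right) - 9996 = \left(- \frac{4784}{5203} - - \frac{114816}{53}\right) - 9996 = \left(- \frac{4784}{5203} + \frac{114816}{53}\right) - 9996 = \frac{597134096}{275759} - 9996 = - \frac{2159352868}{275759}$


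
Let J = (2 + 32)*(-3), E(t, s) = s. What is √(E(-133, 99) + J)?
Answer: I*√3 ≈ 1.732*I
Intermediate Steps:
J = -102 (J = 34*(-3) = -102)
√(E(-133, 99) + J) = √(99 - 102) = √(-3) = I*√3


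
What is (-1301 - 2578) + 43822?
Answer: 39943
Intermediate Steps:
(-1301 - 2578) + 43822 = -3879 + 43822 = 39943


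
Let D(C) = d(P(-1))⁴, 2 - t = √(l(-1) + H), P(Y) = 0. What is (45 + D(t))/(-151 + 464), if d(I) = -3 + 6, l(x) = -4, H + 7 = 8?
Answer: 126/313 ≈ 0.40256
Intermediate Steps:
H = 1 (H = -7 + 8 = 1)
d(I) = 3
t = 2 - I*√3 (t = 2 - √(-4 + 1) = 2 - √(-3) = 2 - I*√3 ≈ 2.0 - 1.732*I)
D(C) = 81 (D(C) = 3⁴ = 81)
(45 + D(t))/(-151 + 464) = (45 + 81)/(-151 + 464) = 126/313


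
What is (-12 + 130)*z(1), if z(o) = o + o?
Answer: 236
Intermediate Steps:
z(o) = 2*o
(-12 + 130)*z(1) = (-12 + 130)*(2*1) = 118*2 = 236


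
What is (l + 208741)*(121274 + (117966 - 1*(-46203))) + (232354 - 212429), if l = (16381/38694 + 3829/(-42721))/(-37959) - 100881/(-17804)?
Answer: 4754758249676706571552501015/79797511862792676 ≈ 5.9585e+10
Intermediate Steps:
l = 452147849017900589/79797511862792676 (l = (16381*(1/38694) + 3829*(-1/42721))*(-1/37959) - 100881*(-1/17804) = (16381/38694 - 547/6103)*(-1/37959) + 100881/17804 = (78807625/236149482)*(-1/37959) + 100881/17804 = -78807625/8963998187238 + 100881/17804 = 452147849017900589/79797511862792676 ≈ 5.6662)
(l + 208741)*(121274 + (117966 - 1*(-46203))) + (232354 - 212429) = (452147849017900589/79797511862792676 + 208741)*(121274 + (117966 - 1*(-46203))) + (232354 - 212429) = 16657464571600223881505*(121274 + (117966 + 46203))/79797511862792676 + 19925 = 16657464571600223881505*(121274 + 164169)/79797511862792676 + 19925 = (16657464571600223881505/79797511862792676)*285443 + 19925 = 4754756659711282705408431715/79797511862792676 + 19925 = 4754758249676706571552501015/79797511862792676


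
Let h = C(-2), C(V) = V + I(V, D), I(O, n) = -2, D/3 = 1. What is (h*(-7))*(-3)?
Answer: -84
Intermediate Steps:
D = 3 (D = 3*1 = 3)
C(V) = -2 + V (C(V) = V - 2 = -2 + V)
h = -4 (h = -2 - 2 = -4)
(h*(-7))*(-3) = -4*(-7)*(-3) = 28*(-3) = -84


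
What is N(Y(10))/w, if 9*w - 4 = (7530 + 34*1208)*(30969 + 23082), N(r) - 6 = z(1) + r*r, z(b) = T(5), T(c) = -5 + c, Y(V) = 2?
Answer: 45/1313493353 ≈ 3.4260e-8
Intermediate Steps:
z(b) = 0 (z(b) = -5 + 5 = 0)
N(r) = 6 + r**2 (N(r) = 6 + (0 + r*r) = 6 + (0 + r**2) = 6 + r**2)
w = 2626986706/9 (w = 4/9 + ((7530 + 34*1208)*(30969 + 23082))/9 = 4/9 + ((7530 + 41072)*54051)/9 = 4/9 + (48602*54051)/9 = 4/9 + (1/9)*2626986702 = 4/9 + 875662234/3 = 2626986706/9 ≈ 2.9189e+8)
N(Y(10))/w = (6 + 2**2)/(2626986706/9) = (6 + 4)*(9/2626986706) = 10*(9/2626986706) = 45/1313493353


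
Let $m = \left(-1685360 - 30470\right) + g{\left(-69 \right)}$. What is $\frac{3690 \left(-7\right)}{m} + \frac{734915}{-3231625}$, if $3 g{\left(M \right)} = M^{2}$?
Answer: $- \frac{235270004119}{1107958106975} \approx -0.21235$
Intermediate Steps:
$g{\left(M \right)} = \frac{M^{2}}{3}$
$m = -1714243$ ($m = \left(-1685360 - 30470\right) + \frac{\left(-69\right)^{2}}{3} = -1715830 + \frac{1}{3} \cdot 4761 = -1715830 + 1587 = -1714243$)
$\frac{3690 \left(-7\right)}{m} + \frac{734915}{-3231625} = \frac{3690 \left(-7\right)}{-1714243} + \frac{734915}{-3231625} = \left(-25830\right) \left(- \frac{1}{1714243}\right) + 734915 \left(- \frac{1}{3231625}\right) = \frac{25830}{1714243} - \frac{146983}{646325} = - \frac{235270004119}{1107958106975}$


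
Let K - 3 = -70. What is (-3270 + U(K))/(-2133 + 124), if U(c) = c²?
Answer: -1219/2009 ≈ -0.60677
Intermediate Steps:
K = -67 (K = 3 - 70 = -67)
(-3270 + U(K))/(-2133 + 124) = (-3270 + (-67)²)/(-2133 + 124) = (-3270 + 4489)/(-2009) = 1219*(-1/2009) = -1219/2009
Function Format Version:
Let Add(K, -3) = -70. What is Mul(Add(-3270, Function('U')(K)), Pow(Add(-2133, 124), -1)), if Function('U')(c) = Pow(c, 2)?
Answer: Rational(-1219, 2009) ≈ -0.60677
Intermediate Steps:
K = -67 (K = Add(3, -70) = -67)
Mul(Add(-3270, Function('U')(K)), Pow(Add(-2133, 124), -1)) = Mul(Add(-3270, Pow(-67, 2)), Pow(Add(-2133, 124), -1)) = Mul(Add(-3270, 4489), Pow(-2009, -1)) = Mul(1219, Rational(-1, 2009)) = Rational(-1219, 2009)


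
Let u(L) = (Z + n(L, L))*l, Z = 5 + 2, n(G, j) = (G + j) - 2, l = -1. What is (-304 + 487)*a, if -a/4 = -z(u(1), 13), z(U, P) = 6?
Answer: 4392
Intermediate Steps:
n(G, j) = -2 + G + j
Z = 7
u(L) = -5 - 2*L (u(L) = (7 + (-2 + L + L))*(-1) = (7 + (-2 + 2*L))*(-1) = (5 + 2*L)*(-1) = -5 - 2*L)
a = 24 (a = -(-4)*6 = -4*(-6) = 24)
(-304 + 487)*a = (-304 + 487)*24 = 183*24 = 4392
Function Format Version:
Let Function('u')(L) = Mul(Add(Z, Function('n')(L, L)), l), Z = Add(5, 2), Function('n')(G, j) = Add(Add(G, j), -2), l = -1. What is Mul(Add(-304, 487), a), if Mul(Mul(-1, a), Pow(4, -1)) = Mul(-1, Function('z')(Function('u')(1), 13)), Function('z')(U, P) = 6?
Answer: 4392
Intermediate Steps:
Function('n')(G, j) = Add(-2, G, j)
Z = 7
Function('u')(L) = Add(-5, Mul(-2, L)) (Function('u')(L) = Mul(Add(7, Add(-2, L, L)), -1) = Mul(Add(7, Add(-2, Mul(2, L))), -1) = Mul(Add(5, Mul(2, L)), -1) = Add(-5, Mul(-2, L)))
a = 24 (a = Mul(-4, Mul(-1, 6)) = Mul(-4, -6) = 24)
Mul(Add(-304, 487), a) = Mul(Add(-304, 487), 24) = Mul(183, 24) = 4392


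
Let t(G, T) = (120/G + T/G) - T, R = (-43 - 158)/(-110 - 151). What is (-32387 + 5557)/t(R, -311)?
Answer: -179761/422 ≈ -425.97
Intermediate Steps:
R = 67/87 (R = -201/(-261) = -201*(-1/261) = 67/87 ≈ 0.77011)
t(G, T) = -T + 120/G + T/G
(-32387 + 5557)/t(R, -311) = (-32387 + 5557)/(((120 - 311 - 1*67/87*(-311))/(67/87))) = -26830*67/(87*(120 - 311 + 20837/87)) = -26830/((87/67)*(4220/87)) = -26830/4220/67 = -26830*67/4220 = -179761/422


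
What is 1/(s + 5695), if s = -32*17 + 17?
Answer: 1/5168 ≈ 0.00019350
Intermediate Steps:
s = -527 (s = -544 + 17 = -527)
1/(s + 5695) = 1/(-527 + 5695) = 1/5168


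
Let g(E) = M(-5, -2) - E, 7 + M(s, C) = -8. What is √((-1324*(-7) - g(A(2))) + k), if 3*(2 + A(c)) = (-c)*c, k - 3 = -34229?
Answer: I*√224517/3 ≈ 157.94*I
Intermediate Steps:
k = -34226 (k = 3 - 34229 = -34226)
A(c) = -2 - c²/3 (A(c) = -2 + ((-c)*c)/3 = -2 + (-c²)/3 = -2 - c²/3)
M(s, C) = -15 (M(s, C) = -7 - 8 = -15)
g(E) = -15 - E
√((-1324*(-7) - g(A(2))) + k) = √((-1324*(-7) - (-15 - (-2 - ⅓*2²))) - 34226) = √((9268 - (-15 - (-2 - ⅓*4))) - 34226) = √((9268 - (-15 - (-2 - 4/3))) - 34226) = √((9268 - (-15 - 1*(-10/3))) - 34226) = √((9268 - (-15 + 10/3)) - 34226) = √((9268 - 1*(-35/3)) - 34226) = √((9268 + 35/3) - 34226) = √(27839/3 - 34226) = √(-74839/3) = I*√224517/3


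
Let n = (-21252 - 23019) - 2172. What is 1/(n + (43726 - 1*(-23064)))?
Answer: 1/20347 ≈ 4.9147e-5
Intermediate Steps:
n = -46443 (n = -44271 - 2172 = -46443)
1/(n + (43726 - 1*(-23064))) = 1/(-46443 + (43726 - 1*(-23064))) = 1/(-46443 + (43726 + 23064)) = 1/(-46443 + 66790) = 1/20347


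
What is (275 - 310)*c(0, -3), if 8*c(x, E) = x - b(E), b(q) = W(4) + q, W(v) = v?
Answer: 35/8 ≈ 4.3750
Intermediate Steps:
b(q) = 4 + q
c(x, E) = -1/2 - E/8 + x/8 (c(x, E) = (x - (4 + E))/8 = (x + (-4 - E))/8 = (-4 + x - E)/8 = -1/2 - E/8 + x/8)
(275 - 310)*c(0, -3) = (275 - 310)*(-1/2 - 1/8*(-3) + (1/8)*0) = -35*(-1/2 + 3/8 + 0) = -35*(-1/8) = 35/8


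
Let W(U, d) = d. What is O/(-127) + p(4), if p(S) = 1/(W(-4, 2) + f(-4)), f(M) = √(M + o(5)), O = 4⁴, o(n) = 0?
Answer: -897/508 - I/4 ≈ -1.7657 - 0.25*I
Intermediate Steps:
O = 256
f(M) = √M (f(M) = √(M + 0) = √M)
p(S) = (2 - 2*I)/8 (p(S) = 1/(2 + √(-4)) = 1/(2 + 2*I) = (2 - 2*I)/8)
O/(-127) + p(4) = 256/(-127) + (¼ - I/4) = -1/127*256 + (¼ - I/4) = -256/127 + (¼ - I/4) = -897/508 - I/4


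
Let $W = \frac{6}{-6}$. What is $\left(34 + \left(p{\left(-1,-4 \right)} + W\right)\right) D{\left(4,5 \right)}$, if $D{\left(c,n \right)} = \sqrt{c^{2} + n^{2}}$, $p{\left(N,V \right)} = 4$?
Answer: $37 \sqrt{41} \approx 236.92$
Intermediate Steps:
$W = -1$ ($W = 6 \left(- \frac{1}{6}\right) = -1$)
$\left(34 + \left(p{\left(-1,-4 \right)} + W\right)\right) D{\left(4,5 \right)} = \left(34 + \left(4 - 1\right)\right) \sqrt{4^{2} + 5^{2}} = \left(34 + 3\right) \sqrt{16 + 25} = 37 \sqrt{41}$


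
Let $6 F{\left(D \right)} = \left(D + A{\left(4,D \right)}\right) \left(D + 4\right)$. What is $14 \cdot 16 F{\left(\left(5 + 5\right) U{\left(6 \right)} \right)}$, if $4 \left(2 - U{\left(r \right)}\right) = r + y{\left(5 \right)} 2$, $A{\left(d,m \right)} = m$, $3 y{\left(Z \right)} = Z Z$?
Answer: $\frac{2414720}{27} \approx 89434.0$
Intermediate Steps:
$y{\left(Z \right)} = \frac{Z^{2}}{3}$ ($y{\left(Z \right)} = \frac{Z Z}{3} = \frac{Z^{2}}{3}$)
$U{\left(r \right)} = - \frac{13}{6} - \frac{r}{4}$ ($U{\left(r \right)} = 2 - \frac{r + \frac{5^{2}}{3} \cdot 2}{4} = 2 - \frac{r + \frac{1}{3} \cdot 25 \cdot 2}{4} = 2 - \frac{r + \frac{25}{3} \cdot 2}{4} = 2 - \frac{r + \frac{50}{3}}{4} = 2 - \frac{\frac{50}{3} + r}{4} = 2 - \left(\frac{25}{6} + \frac{r}{4}\right) = - \frac{13}{6} - \frac{r}{4}$)
$F{\left(D \right)} = \frac{D \left(4 + D\right)}{3}$ ($F{\left(D \right)} = \frac{\left(D + D\right) \left(D + 4\right)}{6} = \frac{2 D \left(4 + D\right)}{6} = \frac{D \left(4 + D\right)}{3}$)
$14 \cdot 16 F{\left(\left(5 + 5\right) U{\left(6 \right)} \right)} = 14 \cdot 16 \frac{\left(5 + 5\right) \left(- \frac{13}{6} - \frac{3}{2}\right) \left(4 + \left(5 + 5\right) \left(- \frac{13}{6} - \frac{3}{2}\right)\right)}{3} = 224 \frac{10 \left(- \frac{13}{6} - \frac{3}{2}\right) \left(4 + 10 \left(- \frac{13}{6} - \frac{3}{2}\right)\right)}{3} = 224 \frac{10 \left(- \frac{11}{3}\right) \left(4 + 10 \left(- \frac{11}{3}\right)\right)}{3} = 224 \cdot \frac{1}{3} \left(- \frac{110}{3}\right) \left(4 - \frac{110}{3}\right) = 224 \cdot \frac{1}{3} \left(- \frac{110}{3}\right) \left(- \frac{98}{3}\right) = 224 \cdot \frac{10780}{27} = \frac{2414720}{27}$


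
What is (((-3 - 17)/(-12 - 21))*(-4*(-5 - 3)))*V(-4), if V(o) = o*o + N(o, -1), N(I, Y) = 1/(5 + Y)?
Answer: 10400/33 ≈ 315.15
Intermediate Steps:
V(o) = ¼ + o² (V(o) = o*o + 1/(5 - 1) = o² + 1/4 = o² + ¼ = ¼ + o²)
(((-3 - 17)/(-12 - 21))*(-4*(-5 - 3)))*V(-4) = (((-3 - 17)/(-12 - 21))*(-4*(-5 - 3)))*(¼ + (-4)²) = ((-20/(-33))*(-4*(-8)))*(¼ + 16) = (-20*(-1/33)*32)*(65/4) = ((20/33)*32)*(65/4) = (640/33)*(65/4) = 10400/33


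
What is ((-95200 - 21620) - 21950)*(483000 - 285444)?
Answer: -27414846120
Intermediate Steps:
((-95200 - 21620) - 21950)*(483000 - 285444) = (-116820 - 21950)*197556 = -138770*197556 = -27414846120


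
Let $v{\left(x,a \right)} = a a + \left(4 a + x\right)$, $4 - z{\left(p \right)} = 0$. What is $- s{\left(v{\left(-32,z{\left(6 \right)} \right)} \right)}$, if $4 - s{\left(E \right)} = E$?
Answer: $-4$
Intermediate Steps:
$z{\left(p \right)} = 4$ ($z{\left(p \right)} = 4 - 0 = 4 + 0 = 4$)
$v{\left(x,a \right)} = x + a^{2} + 4 a$ ($v{\left(x,a \right)} = a^{2} + \left(x + 4 a\right) = x + a^{2} + 4 a$)
$s{\left(E \right)} = 4 - E$
$- s{\left(v{\left(-32,z{\left(6 \right)} \right)} \right)} = - (4 - \left(-32 + 4^{2} + 4 \cdot 4\right)) = - (4 - \left(-32 + 16 + 16\right)) = - (4 - 0) = - (4 + 0) = \left(-1\right) 4 = -4$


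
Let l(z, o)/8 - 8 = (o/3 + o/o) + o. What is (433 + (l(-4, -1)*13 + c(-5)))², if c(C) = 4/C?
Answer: 340144249/225 ≈ 1.5118e+6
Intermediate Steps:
l(z, o) = 72 + 32*o/3 (l(z, o) = 64 + 8*((o/3 + o/o) + o) = 64 + 8*((o*(⅓) + 1) + o) = 64 + 8*((o/3 + 1) + o) = 64 + 8*((1 + o/3) + o) = 64 + 8*(1 + 4*o/3) = 64 + (8 + 32*o/3) = 72 + 32*o/3)
(433 + (l(-4, -1)*13 + c(-5)))² = (433 + ((72 + (32/3)*(-1))*13 + 4/(-5)))² = (433 + ((72 - 32/3)*13 + 4*(-⅕)))² = (433 + ((184/3)*13 - ⅘))² = (433 + (2392/3 - ⅘))² = (433 + 11948/15)² = (18443/15)² = 340144249/225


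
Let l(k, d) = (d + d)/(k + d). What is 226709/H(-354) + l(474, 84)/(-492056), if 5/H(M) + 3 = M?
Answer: -925922135124161/57201510 ≈ -1.6187e+7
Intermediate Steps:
l(k, d) = 2*d/(d + k) (l(k, d) = (2*d)/(d + k) = 2*d/(d + k))
H(M) = 5/(-3 + M)
226709/H(-354) + l(474, 84)/(-492056) = 226709/((5/(-3 - 354))) + (2*84/(84 + 474))/(-492056) = 226709/((5/(-357))) + (2*84/558)*(-1/492056) = 226709/((5*(-1/357))) + (2*84*(1/558))*(-1/492056) = 226709/(-5/357) + (28/93)*(-1/492056) = 226709*(-357/5) - 7/11440302 = -80935113/5 - 7/11440302 = -925922135124161/57201510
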